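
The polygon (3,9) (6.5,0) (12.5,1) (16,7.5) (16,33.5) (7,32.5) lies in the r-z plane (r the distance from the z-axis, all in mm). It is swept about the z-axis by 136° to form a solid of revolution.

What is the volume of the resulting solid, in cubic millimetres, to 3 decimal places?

Profile (r,z), 6 vertices: (3,9) (6.5,0) (12.5,1) (16,7.5) (16,33.5) (7,32.5)
edge 0: (3,9)→(6.5,0)  cross = 3·0 − 6.5·9 = -58.5000; (r_i+r_j)·cross = 9.5·-58.5000 = -555.7500
edge 1: (6.5,0)→(12.5,1)  cross = 6.5·1 − 12.5·0 = 6.5000; (r_i+r_j)·cross = 19·6.5000 = 123.5000
edge 2: (12.5,1)→(16,7.5)  cross = 12.5·7.5 − 16·1 = 77.7500; (r_i+r_j)·cross = 28.5·77.7500 = 2215.8750
edge 3: (16,7.5)→(16,33.5)  cross = 16·33.5 − 16·7.5 = 416.0000; (r_i+r_j)·cross = 32·416.0000 = 13312.0000
edge 4: (16,33.5)→(7,32.5)  cross = 16·32.5 − 7·33.5 = 285.5000; (r_i+r_j)·cross = 23·285.5000 = 6566.5000
edge 5: (7,32.5)→(3,9)  cross = 7·9 − 3·32.5 = -34.5000; (r_i+r_j)·cross = 10·-34.5000 = -345.0000
Σcross = 692.7500 → A = |Σcross|/2 = 346.3750 mm²
Σ(r_i+r_j)·cross = 21317.1250 → first moment M = |Σ|/6 = 3552.8542
R_c = M/A = 3552.8542/346.3750 = 10.2572 mm
θ = 136° = 2.373648 rad
V = θ·R_c·A = 2.373648·10.2572·346.3750 = 8433.224 mm³

Volume = 8433.224 mm³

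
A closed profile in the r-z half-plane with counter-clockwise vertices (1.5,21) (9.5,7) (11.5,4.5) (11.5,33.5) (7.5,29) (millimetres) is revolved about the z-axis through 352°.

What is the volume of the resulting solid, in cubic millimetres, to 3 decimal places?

Volume = 7564.257 mm³

Profile (r,z), 5 vertices: (1.5,21) (9.5,7) (11.5,4.5) (11.5,33.5) (7.5,29)
edge 0: (1.5,21)→(9.5,7)  cross = 1.5·7 − 9.5·21 = -189.0000; (r_i+r_j)·cross = 11·-189.0000 = -2079.0000
edge 1: (9.5,7)→(11.5,4.5)  cross = 9.5·4.5 − 11.5·7 = -37.7500; (r_i+r_j)·cross = 21·-37.7500 = -792.7500
edge 2: (11.5,4.5)→(11.5,33.5)  cross = 11.5·33.5 − 11.5·4.5 = 333.5000; (r_i+r_j)·cross = 23·333.5000 = 7670.5000
edge 3: (11.5,33.5)→(7.5,29)  cross = 11.5·29 − 7.5·33.5 = 82.2500; (r_i+r_j)·cross = 19·82.2500 = 1562.7500
edge 4: (7.5,29)→(1.5,21)  cross = 7.5·21 − 1.5·29 = 114.0000; (r_i+r_j)·cross = 9·114.0000 = 1026.0000
Σcross = 303.0000 → A = |Σcross|/2 = 151.5000 mm²
Σ(r_i+r_j)·cross = 7387.5000 → first moment M = |Σ|/6 = 1231.2500
R_c = M/A = 1231.2500/151.5000 = 8.1271 mm
θ = 352° = 6.143559 rad
V = θ·R_c·A = 6.143559·8.1271·151.5000 = 7564.257 mm³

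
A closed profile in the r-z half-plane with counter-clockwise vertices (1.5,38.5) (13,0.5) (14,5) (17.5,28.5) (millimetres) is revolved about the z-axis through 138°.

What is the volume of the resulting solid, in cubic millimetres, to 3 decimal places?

Profile (r,z), 4 vertices: (1.5,38.5) (13,0.5) (14,5) (17.5,28.5)
edge 0: (1.5,38.5)→(13,0.5)  cross = 1.5·0.5 − 13·38.5 = -499.7500; (r_i+r_j)·cross = 14.5·-499.7500 = -7246.3750
edge 1: (13,0.5)→(14,5)  cross = 13·5 − 14·0.5 = 58.0000; (r_i+r_j)·cross = 27·58.0000 = 1566.0000
edge 2: (14,5)→(17.5,28.5)  cross = 14·28.5 − 17.5·5 = 311.5000; (r_i+r_j)·cross = 31.5·311.5000 = 9812.2500
edge 3: (17.5,28.5)→(1.5,38.5)  cross = 17.5·38.5 − 1.5·28.5 = 631.0000; (r_i+r_j)·cross = 19·631.0000 = 11989.0000
Σcross = 500.7500 → A = |Σcross|/2 = 250.3750 mm²
Σ(r_i+r_j)·cross = 16120.8750 → first moment M = |Σ|/6 = 2686.8125
R_c = M/A = 2686.8125/250.3750 = 10.7312 mm
θ = 138° = 2.408554 rad
V = θ·R_c·A = 2.408554·10.7312·250.3750 = 6471.334 mm³

Volume = 6471.334 mm³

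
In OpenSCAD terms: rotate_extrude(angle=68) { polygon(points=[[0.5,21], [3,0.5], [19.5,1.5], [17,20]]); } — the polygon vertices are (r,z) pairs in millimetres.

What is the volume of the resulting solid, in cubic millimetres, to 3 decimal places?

Profile (r,z), 4 vertices: (0.5,21) (3,0.5) (19.5,1.5) (17,20)
edge 0: (0.5,21)→(3,0.5)  cross = 0.5·0.5 − 3·21 = -62.7500; (r_i+r_j)·cross = 3.5·-62.7500 = -219.6250
edge 1: (3,0.5)→(19.5,1.5)  cross = 3·1.5 − 19.5·0.5 = -5.2500; (r_i+r_j)·cross = 22.5·-5.2500 = -118.1250
edge 2: (19.5,1.5)→(17,20)  cross = 19.5·20 − 17·1.5 = 364.5000; (r_i+r_j)·cross = 36.5·364.5000 = 13304.2500
edge 3: (17,20)→(0.5,21)  cross = 17·21 − 0.5·20 = 347.0000; (r_i+r_j)·cross = 17.5·347.0000 = 6072.5000
Σcross = 643.5000 → A = |Σcross|/2 = 321.7500 mm²
Σ(r_i+r_j)·cross = 19039.0000 → first moment M = |Σ|/6 = 3173.1667
R_c = M/A = 3173.1667/321.7500 = 9.8622 mm
θ = 68° = 1.186824 rad
V = θ·R_c·A = 1.186824·9.8622·321.7500 = 3765.990 mm³

Volume = 3765.990 mm³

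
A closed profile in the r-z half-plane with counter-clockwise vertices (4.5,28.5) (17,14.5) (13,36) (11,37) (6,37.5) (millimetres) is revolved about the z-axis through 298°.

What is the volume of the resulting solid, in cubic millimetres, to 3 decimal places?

Volume = 7795.771 mm³

Profile (r,z), 5 vertices: (4.5,28.5) (17,14.5) (13,36) (11,37) (6,37.5)
edge 0: (4.5,28.5)→(17,14.5)  cross = 4.5·14.5 − 17·28.5 = -419.2500; (r_i+r_j)·cross = 21.5·-419.2500 = -9013.8750
edge 1: (17,14.5)→(13,36)  cross = 17·36 − 13·14.5 = 423.5000; (r_i+r_j)·cross = 30·423.5000 = 12705.0000
edge 2: (13,36)→(11,37)  cross = 13·37 − 11·36 = 85.0000; (r_i+r_j)·cross = 24·85.0000 = 2040.0000
edge 3: (11,37)→(6,37.5)  cross = 11·37.5 − 6·37 = 190.5000; (r_i+r_j)·cross = 17·190.5000 = 3238.5000
edge 4: (6,37.5)→(4.5,28.5)  cross = 6·28.5 − 4.5·37.5 = 2.2500; (r_i+r_j)·cross = 10.5·2.2500 = 23.6250
Σcross = 282.0000 → A = |Σcross|/2 = 141.0000 mm²
Σ(r_i+r_j)·cross = 8993.2500 → first moment M = |Σ|/6 = 1498.8750
R_c = M/A = 1498.8750/141.0000 = 10.6303 mm
θ = 298° = 5.201081 rad
V = θ·R_c·A = 5.201081·10.6303·141.0000 = 7795.771 mm³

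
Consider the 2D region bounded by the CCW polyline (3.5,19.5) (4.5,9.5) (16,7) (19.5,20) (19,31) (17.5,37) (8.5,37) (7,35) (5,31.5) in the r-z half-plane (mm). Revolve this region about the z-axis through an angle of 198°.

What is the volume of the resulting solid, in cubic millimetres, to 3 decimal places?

Profile (r,z), 9 vertices: (3.5,19.5) (4.5,9.5) (16,7) (19.5,20) (19,31) (17.5,37) (8.5,37) (7,35) (5,31.5)
edge 0: (3.5,19.5)→(4.5,9.5)  cross = 3.5·9.5 − 4.5·19.5 = -54.5000; (r_i+r_j)·cross = 8·-54.5000 = -436.0000
edge 1: (4.5,9.5)→(16,7)  cross = 4.5·7 − 16·9.5 = -120.5000; (r_i+r_j)·cross = 20.5·-120.5000 = -2470.2500
edge 2: (16,7)→(19.5,20)  cross = 16·20 − 19.5·7 = 183.5000; (r_i+r_j)·cross = 35.5·183.5000 = 6514.2500
edge 3: (19.5,20)→(19,31)  cross = 19.5·31 − 19·20 = 224.5000; (r_i+r_j)·cross = 38.5·224.5000 = 8643.2500
edge 4: (19,31)→(17.5,37)  cross = 19·37 − 17.5·31 = 160.5000; (r_i+r_j)·cross = 36.5·160.5000 = 5858.2500
edge 5: (17.5,37)→(8.5,37)  cross = 17.5·37 − 8.5·37 = 333.0000; (r_i+r_j)·cross = 26·333.0000 = 8658.0000
edge 6: (8.5,37)→(7,35)  cross = 8.5·35 − 7·37 = 38.5000; (r_i+r_j)·cross = 15.5·38.5000 = 596.7500
edge 7: (7,35)→(5,31.5)  cross = 7·31.5 − 5·35 = 45.5000; (r_i+r_j)·cross = 12·45.5000 = 546.0000
edge 8: (5,31.5)→(3.5,19.5)  cross = 5·19.5 − 3.5·31.5 = -12.7500; (r_i+r_j)·cross = 8.5·-12.7500 = -108.3750
Σcross = 797.7500 → A = |Σcross|/2 = 398.8750 mm²
Σ(r_i+r_j)·cross = 27801.8750 → first moment M = |Σ|/6 = 4633.6458
R_c = M/A = 4633.6458/398.8750 = 11.6168 mm
θ = 198° = 3.455752 rad
V = θ·R_c·A = 3.455752·11.6168·398.8750 = 16012.730 mm³

Volume = 16012.730 mm³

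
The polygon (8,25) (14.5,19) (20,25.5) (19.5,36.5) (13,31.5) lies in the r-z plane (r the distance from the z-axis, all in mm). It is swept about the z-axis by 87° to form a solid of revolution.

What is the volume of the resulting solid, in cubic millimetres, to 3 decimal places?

Profile (r,z), 5 vertices: (8,25) (14.5,19) (20,25.5) (19.5,36.5) (13,31.5)
edge 0: (8,25)→(14.5,19)  cross = 8·19 − 14.5·25 = -210.5000; (r_i+r_j)·cross = 22.5·-210.5000 = -4736.2500
edge 1: (14.5,19)→(20,25.5)  cross = 14.5·25.5 − 20·19 = -10.2500; (r_i+r_j)·cross = 34.5·-10.2500 = -353.6250
edge 2: (20,25.5)→(19.5,36.5)  cross = 20·36.5 − 19.5·25.5 = 232.7500; (r_i+r_j)·cross = 39.5·232.7500 = 9193.6250
edge 3: (19.5,36.5)→(13,31.5)  cross = 19.5·31.5 − 13·36.5 = 139.7500; (r_i+r_j)·cross = 32.5·139.7500 = 4541.8750
edge 4: (13,31.5)→(8,25)  cross = 13·25 − 8·31.5 = 73.0000; (r_i+r_j)·cross = 21·73.0000 = 1533.0000
Σcross = 224.7500 → A = |Σcross|/2 = 112.3750 mm²
Σ(r_i+r_j)·cross = 10178.6250 → first moment M = |Σ|/6 = 1696.4375
R_c = M/A = 1696.4375/112.3750 = 15.0962 mm
θ = 87° = 1.518436 rad
V = θ·R_c·A = 1.518436·15.0962·112.3750 = 2575.933 mm³

Volume = 2575.933 mm³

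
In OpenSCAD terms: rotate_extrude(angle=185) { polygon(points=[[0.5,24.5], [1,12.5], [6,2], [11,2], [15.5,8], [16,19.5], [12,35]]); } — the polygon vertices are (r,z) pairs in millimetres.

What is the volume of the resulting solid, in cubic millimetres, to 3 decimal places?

Volume = 10157.587 mm³

Profile (r,z), 7 vertices: (0.5,24.5) (1,12.5) (6,2) (11,2) (15.5,8) (16,19.5) (12,35)
edge 0: (0.5,24.5)→(1,12.5)  cross = 0.5·12.5 − 1·24.5 = -18.2500; (r_i+r_j)·cross = 1.5·-18.2500 = -27.3750
edge 1: (1,12.5)→(6,2)  cross = 1·2 − 6·12.5 = -73.0000; (r_i+r_j)·cross = 7·-73.0000 = -511.0000
edge 2: (6,2)→(11,2)  cross = 6·2 − 11·2 = -10.0000; (r_i+r_j)·cross = 17·-10.0000 = -170.0000
edge 3: (11,2)→(15.5,8)  cross = 11·8 − 15.5·2 = 57.0000; (r_i+r_j)·cross = 26.5·57.0000 = 1510.5000
edge 4: (15.5,8)→(16,19.5)  cross = 15.5·19.5 − 16·8 = 174.2500; (r_i+r_j)·cross = 31.5·174.2500 = 5488.8750
edge 5: (16,19.5)→(12,35)  cross = 16·35 − 12·19.5 = 326.0000; (r_i+r_j)·cross = 28·326.0000 = 9128.0000
edge 6: (12,35)→(0.5,24.5)  cross = 12·24.5 − 0.5·35 = 276.5000; (r_i+r_j)·cross = 12.5·276.5000 = 3456.2500
Σcross = 732.5000 → A = |Σcross|/2 = 366.2500 mm²
Σ(r_i+r_j)·cross = 18875.2500 → first moment M = |Σ|/6 = 3145.8750
R_c = M/A = 3145.8750/366.2500 = 8.5894 mm
θ = 185° = 3.228859 rad
V = θ·R_c·A = 3.228859·8.5894·366.2500 = 10157.587 mm³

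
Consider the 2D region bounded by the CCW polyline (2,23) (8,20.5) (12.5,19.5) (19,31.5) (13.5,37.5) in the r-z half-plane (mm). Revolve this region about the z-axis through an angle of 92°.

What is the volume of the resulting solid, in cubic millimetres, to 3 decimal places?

Volume = 2738.560 mm³

Profile (r,z), 5 vertices: (2,23) (8,20.5) (12.5,19.5) (19,31.5) (13.5,37.5)
edge 0: (2,23)→(8,20.5)  cross = 2·20.5 − 8·23 = -143.0000; (r_i+r_j)·cross = 10·-143.0000 = -1430.0000
edge 1: (8,20.5)→(12.5,19.5)  cross = 8·19.5 − 12.5·20.5 = -100.2500; (r_i+r_j)·cross = 20.5·-100.2500 = -2055.1250
edge 2: (12.5,19.5)→(19,31.5)  cross = 12.5·31.5 − 19·19.5 = 23.2500; (r_i+r_j)·cross = 31.5·23.2500 = 732.3750
edge 3: (19,31.5)→(13.5,37.5)  cross = 19·37.5 − 13.5·31.5 = 287.2500; (r_i+r_j)·cross = 32.5·287.2500 = 9335.6250
edge 4: (13.5,37.5)→(2,23)  cross = 13.5·23 − 2·37.5 = 235.5000; (r_i+r_j)·cross = 15.5·235.5000 = 3650.2500
Σcross = 302.7500 → A = |Σcross|/2 = 151.3750 mm²
Σ(r_i+r_j)·cross = 10233.1250 → first moment M = |Σ|/6 = 1705.5208
R_c = M/A = 1705.5208/151.3750 = 11.2669 mm
θ = 92° = 1.605703 rad
V = θ·R_c·A = 1.605703·11.2669·151.3750 = 2738.560 mm³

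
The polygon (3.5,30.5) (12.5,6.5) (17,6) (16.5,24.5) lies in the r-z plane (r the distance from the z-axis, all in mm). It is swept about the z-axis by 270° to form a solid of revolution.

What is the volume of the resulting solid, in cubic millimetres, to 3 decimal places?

Volume = 9584.214 mm³

Profile (r,z), 4 vertices: (3.5,30.5) (12.5,6.5) (17,6) (16.5,24.5)
edge 0: (3.5,30.5)→(12.5,6.5)  cross = 3.5·6.5 − 12.5·30.5 = -358.5000; (r_i+r_j)·cross = 16·-358.5000 = -5736.0000
edge 1: (12.5,6.5)→(17,6)  cross = 12.5·6 − 17·6.5 = -35.5000; (r_i+r_j)·cross = 29.5·-35.5000 = -1047.2500
edge 2: (17,6)→(16.5,24.5)  cross = 17·24.5 − 16.5·6 = 317.5000; (r_i+r_j)·cross = 33.5·317.5000 = 10636.2500
edge 3: (16.5,24.5)→(3.5,30.5)  cross = 16.5·30.5 − 3.5·24.5 = 417.5000; (r_i+r_j)·cross = 20·417.5000 = 8350.0000
Σcross = 341.0000 → A = |Σcross|/2 = 170.5000 mm²
Σ(r_i+r_j)·cross = 12203.0000 → first moment M = |Σ|/6 = 2033.8333
R_c = M/A = 2033.8333/170.5000 = 11.9286 mm
θ = 270° = 4.712389 rad
V = θ·R_c·A = 4.712389·11.9286·170.5000 = 9584.214 mm³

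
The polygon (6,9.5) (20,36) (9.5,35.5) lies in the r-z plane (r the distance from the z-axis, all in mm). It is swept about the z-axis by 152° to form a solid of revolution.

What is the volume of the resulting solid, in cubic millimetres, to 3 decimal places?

Volume = 4257.629 mm³

Profile (r,z), 3 vertices: (6,9.5) (20,36) (9.5,35.5)
edge 0: (6,9.5)→(20,36)  cross = 6·36 − 20·9.5 = 26.0000; (r_i+r_j)·cross = 26·26.0000 = 676.0000
edge 1: (20,36)→(9.5,35.5)  cross = 20·35.5 − 9.5·36 = 368.0000; (r_i+r_j)·cross = 29.5·368.0000 = 10856.0000
edge 2: (9.5,35.5)→(6,9.5)  cross = 9.5·9.5 − 6·35.5 = -122.7500; (r_i+r_j)·cross = 15.5·-122.7500 = -1902.6250
Σcross = 271.2500 → A = |Σcross|/2 = 135.6250 mm²
Σ(r_i+r_j)·cross = 9629.3750 → first moment M = |Σ|/6 = 1604.8958
R_c = M/A = 1604.8958/135.6250 = 11.8333 mm
θ = 152° = 2.652900 rad
V = θ·R_c·A = 2.652900·11.8333·135.6250 = 4257.629 mm³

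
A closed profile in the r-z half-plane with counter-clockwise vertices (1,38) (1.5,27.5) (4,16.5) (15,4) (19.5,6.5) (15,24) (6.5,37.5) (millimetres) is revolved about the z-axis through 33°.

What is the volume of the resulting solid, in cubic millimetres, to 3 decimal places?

Profile (r,z), 7 vertices: (1,38) (1.5,27.5) (4,16.5) (15,4) (19.5,6.5) (15,24) (6.5,37.5)
edge 0: (1,38)→(1.5,27.5)  cross = 1·27.5 − 1.5·38 = -29.5000; (r_i+r_j)·cross = 2.5·-29.5000 = -73.7500
edge 1: (1.5,27.5)→(4,16.5)  cross = 1.5·16.5 − 4·27.5 = -85.2500; (r_i+r_j)·cross = 5.5·-85.2500 = -468.8750
edge 2: (4,16.5)→(15,4)  cross = 4·4 − 15·16.5 = -231.5000; (r_i+r_j)·cross = 19·-231.5000 = -4398.5000
edge 3: (15,4)→(19.5,6.5)  cross = 15·6.5 − 19.5·4 = 19.5000; (r_i+r_j)·cross = 34.5·19.5000 = 672.7500
edge 4: (19.5,6.5)→(15,24)  cross = 19.5·24 − 15·6.5 = 370.5000; (r_i+r_j)·cross = 34.5·370.5000 = 12782.2500
edge 5: (15,24)→(6.5,37.5)  cross = 15·37.5 − 6.5·24 = 406.5000; (r_i+r_j)·cross = 21.5·406.5000 = 8739.7500
edge 6: (6.5,37.5)→(1,38)  cross = 6.5·38 − 1·37.5 = 209.5000; (r_i+r_j)·cross = 7.5·209.5000 = 1571.2500
Σcross = 659.7500 → A = |Σcross|/2 = 329.8750 mm²
Σ(r_i+r_j)·cross = 18824.8750 → first moment M = |Σ|/6 = 3137.4792
R_c = M/A = 3137.4792/329.8750 = 9.5111 mm
θ = 33° = 0.575959 rad
V = θ·R_c·A = 0.575959·9.5111·329.8750 = 1807.058 mm³

Volume = 1807.058 mm³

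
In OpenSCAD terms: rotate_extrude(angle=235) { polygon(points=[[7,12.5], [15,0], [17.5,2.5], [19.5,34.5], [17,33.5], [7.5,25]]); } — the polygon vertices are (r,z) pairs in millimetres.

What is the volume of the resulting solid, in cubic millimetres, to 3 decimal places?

Volume = 15820.859 mm³

Profile (r,z), 6 vertices: (7,12.5) (15,0) (17.5,2.5) (19.5,34.5) (17,33.5) (7.5,25)
edge 0: (7,12.5)→(15,0)  cross = 7·0 − 15·12.5 = -187.5000; (r_i+r_j)·cross = 22·-187.5000 = -4125.0000
edge 1: (15,0)→(17.5,2.5)  cross = 15·2.5 − 17.5·0 = 37.5000; (r_i+r_j)·cross = 32.5·37.5000 = 1218.7500
edge 2: (17.5,2.5)→(19.5,34.5)  cross = 17.5·34.5 − 19.5·2.5 = 555.0000; (r_i+r_j)·cross = 37·555.0000 = 20535.0000
edge 3: (19.5,34.5)→(17,33.5)  cross = 19.5·33.5 − 17·34.5 = 66.7500; (r_i+r_j)·cross = 36.5·66.7500 = 2436.3750
edge 4: (17,33.5)→(7.5,25)  cross = 17·25 − 7.5·33.5 = 173.7500; (r_i+r_j)·cross = 24.5·173.7500 = 4256.8750
edge 5: (7.5,25)→(7,12.5)  cross = 7.5·12.5 − 7·25 = -81.2500; (r_i+r_j)·cross = 14.5·-81.2500 = -1178.1250
Σcross = 564.2500 → A = |Σcross|/2 = 282.1250 mm²
Σ(r_i+r_j)·cross = 23143.8750 → first moment M = |Σ|/6 = 3857.3125
R_c = M/A = 3857.3125/282.1250 = 13.6724 mm
θ = 235° = 4.101524 rad
V = θ·R_c·A = 4.101524·13.6724·282.1250 = 15820.859 mm³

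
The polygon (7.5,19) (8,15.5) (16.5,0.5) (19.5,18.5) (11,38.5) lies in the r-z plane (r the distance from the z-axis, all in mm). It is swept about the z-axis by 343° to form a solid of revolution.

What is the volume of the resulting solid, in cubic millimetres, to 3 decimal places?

Volume = 19088.638 mm³

Profile (r,z), 5 vertices: (7.5,19) (8,15.5) (16.5,0.5) (19.5,18.5) (11,38.5)
edge 0: (7.5,19)→(8,15.5)  cross = 7.5·15.5 − 8·19 = -35.7500; (r_i+r_j)·cross = 15.5·-35.7500 = -554.1250
edge 1: (8,15.5)→(16.5,0.5)  cross = 8·0.5 − 16.5·15.5 = -251.7500; (r_i+r_j)·cross = 24.5·-251.7500 = -6167.8750
edge 2: (16.5,0.5)→(19.5,18.5)  cross = 16.5·18.5 − 19.5·0.5 = 295.5000; (r_i+r_j)·cross = 36·295.5000 = 10638.0000
edge 3: (19.5,18.5)→(11,38.5)  cross = 19.5·38.5 − 11·18.5 = 547.2500; (r_i+r_j)·cross = 30.5·547.2500 = 16691.1250
edge 4: (11,38.5)→(7.5,19)  cross = 11·19 − 7.5·38.5 = -79.7500; (r_i+r_j)·cross = 18.5·-79.7500 = -1475.3750
Σcross = 475.5000 → A = |Σcross|/2 = 237.7500 mm²
Σ(r_i+r_j)·cross = 19131.7500 → first moment M = |Σ|/6 = 3188.6250
R_c = M/A = 3188.6250/237.7500 = 13.4117 mm
θ = 343° = 5.986479 rad
V = θ·R_c·A = 5.986479·13.4117·237.7500 = 19088.638 mm³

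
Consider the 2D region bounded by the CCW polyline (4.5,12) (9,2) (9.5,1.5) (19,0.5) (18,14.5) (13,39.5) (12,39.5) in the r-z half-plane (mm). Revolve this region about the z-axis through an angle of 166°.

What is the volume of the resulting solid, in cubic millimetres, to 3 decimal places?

Profile (r,z), 7 vertices: (4.5,12) (9,2) (9.5,1.5) (19,0.5) (18,14.5) (13,39.5) (12,39.5)
edge 0: (4.5,12)→(9,2)  cross = 4.5·2 − 9·12 = -99.0000; (r_i+r_j)·cross = 13.5·-99.0000 = -1336.5000
edge 1: (9,2)→(9.5,1.5)  cross = 9·1.5 − 9.5·2 = -5.5000; (r_i+r_j)·cross = 18.5·-5.5000 = -101.7500
edge 2: (9.5,1.5)→(19,0.5)  cross = 9.5·0.5 − 19·1.5 = -23.7500; (r_i+r_j)·cross = 28.5·-23.7500 = -676.8750
edge 3: (19,0.5)→(18,14.5)  cross = 19·14.5 − 18·0.5 = 266.5000; (r_i+r_j)·cross = 37·266.5000 = 9860.5000
edge 4: (18,14.5)→(13,39.5)  cross = 18·39.5 − 13·14.5 = 522.5000; (r_i+r_j)·cross = 31·522.5000 = 16197.5000
edge 5: (13,39.5)→(12,39.5)  cross = 13·39.5 − 12·39.5 = 39.5000; (r_i+r_j)·cross = 25·39.5000 = 987.5000
edge 6: (12,39.5)→(4.5,12)  cross = 12·12 − 4.5·39.5 = -33.7500; (r_i+r_j)·cross = 16.5·-33.7500 = -556.8750
Σcross = 666.5000 → A = |Σcross|/2 = 333.2500 mm²
Σ(r_i+r_j)·cross = 24373.5000 → first moment M = |Σ|/6 = 4062.2500
R_c = M/A = 4062.2500/333.2500 = 12.1898 mm
θ = 166° = 2.897247 rad
V = θ·R_c·A = 2.897247·12.1898·333.2500 = 11769.340 mm³

Volume = 11769.340 mm³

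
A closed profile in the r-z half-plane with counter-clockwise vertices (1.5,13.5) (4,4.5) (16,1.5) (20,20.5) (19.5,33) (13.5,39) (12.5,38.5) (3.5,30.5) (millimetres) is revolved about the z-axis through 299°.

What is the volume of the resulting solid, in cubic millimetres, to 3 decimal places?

Volume = 30104.856 mm³

Profile (r,z), 8 vertices: (1.5,13.5) (4,4.5) (16,1.5) (20,20.5) (19.5,33) (13.5,39) (12.5,38.5) (3.5,30.5)
edge 0: (1.5,13.5)→(4,4.5)  cross = 1.5·4.5 − 4·13.5 = -47.2500; (r_i+r_j)·cross = 5.5·-47.2500 = -259.8750
edge 1: (4,4.5)→(16,1.5)  cross = 4·1.5 − 16·4.5 = -66.0000; (r_i+r_j)·cross = 20·-66.0000 = -1320.0000
edge 2: (16,1.5)→(20,20.5)  cross = 16·20.5 − 20·1.5 = 298.0000; (r_i+r_j)·cross = 36·298.0000 = 10728.0000
edge 3: (20,20.5)→(19.5,33)  cross = 20·33 − 19.5·20.5 = 260.2500; (r_i+r_j)·cross = 39.5·260.2500 = 10279.8750
edge 4: (19.5,33)→(13.5,39)  cross = 19.5·39 − 13.5·33 = 315.0000; (r_i+r_j)·cross = 33·315.0000 = 10395.0000
edge 5: (13.5,39)→(12.5,38.5)  cross = 13.5·38.5 − 12.5·39 = 32.2500; (r_i+r_j)·cross = 26·32.2500 = 838.5000
edge 6: (12.5,38.5)→(3.5,30.5)  cross = 12.5·30.5 − 3.5·38.5 = 246.5000; (r_i+r_j)·cross = 16·246.5000 = 3944.0000
edge 7: (3.5,30.5)→(1.5,13.5)  cross = 3.5·13.5 − 1.5·30.5 = 1.5000; (r_i+r_j)·cross = 5·1.5000 = 7.5000
Σcross = 1040.2500 → A = |Σcross|/2 = 520.1250 mm²
Σ(r_i+r_j)·cross = 34613.0000 → first moment M = |Σ|/6 = 5768.8333
R_c = M/A = 5768.8333/520.1250 = 11.0912 mm
θ = 299° = 5.218534 rad
V = θ·R_c·A = 5.218534·11.0912·520.1250 = 30104.856 mm³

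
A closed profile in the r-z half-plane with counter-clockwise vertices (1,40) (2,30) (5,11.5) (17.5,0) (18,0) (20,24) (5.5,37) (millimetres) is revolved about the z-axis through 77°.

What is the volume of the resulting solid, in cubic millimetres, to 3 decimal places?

Profile (r,z), 7 vertices: (1,40) (2,30) (5,11.5) (17.5,0) (18,0) (20,24) (5.5,37)
edge 0: (1,40)→(2,30)  cross = 1·30 − 2·40 = -50.0000; (r_i+r_j)·cross = 3·-50.0000 = -150.0000
edge 1: (2,30)→(5,11.5)  cross = 2·11.5 − 5·30 = -127.0000; (r_i+r_j)·cross = 7·-127.0000 = -889.0000
edge 2: (5,11.5)→(17.5,0)  cross = 5·0 − 17.5·11.5 = -201.2500; (r_i+r_j)·cross = 22.5·-201.2500 = -4528.1250
edge 3: (17.5,0)→(18,0)  cross = 17.5·0 − 18·0 = 0.0000; (r_i+r_j)·cross = 35.5·0.0000 = 0.0000
edge 4: (18,0)→(20,24)  cross = 18·24 − 20·0 = 432.0000; (r_i+r_j)·cross = 38·432.0000 = 16416.0000
edge 5: (20,24)→(5.5,37)  cross = 20·37 − 5.5·24 = 608.0000; (r_i+r_j)·cross = 25.5·608.0000 = 15504.0000
edge 6: (5.5,37)→(1,40)  cross = 5.5·40 − 1·37 = 183.0000; (r_i+r_j)·cross = 6.5·183.0000 = 1189.5000
Σcross = 844.7500 → A = |Σcross|/2 = 422.3750 mm²
Σ(r_i+r_j)·cross = 27542.3750 → first moment M = |Σ|/6 = 4590.3958
R_c = M/A = 4590.3958/422.3750 = 10.8681 mm
θ = 77° = 1.343904 rad
V = θ·R_c·A = 1.343904·10.8681·422.3750 = 6169.049 mm³

Volume = 6169.049 mm³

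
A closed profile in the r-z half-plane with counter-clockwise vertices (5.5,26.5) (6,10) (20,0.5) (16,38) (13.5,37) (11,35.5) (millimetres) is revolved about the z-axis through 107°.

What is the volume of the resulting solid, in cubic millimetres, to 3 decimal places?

Volume = 8230.316 mm³

Profile (r,z), 6 vertices: (5.5,26.5) (6,10) (20,0.5) (16,38) (13.5,37) (11,35.5)
edge 0: (5.5,26.5)→(6,10)  cross = 5.5·10 − 6·26.5 = -104.0000; (r_i+r_j)·cross = 11.5·-104.0000 = -1196.0000
edge 1: (6,10)→(20,0.5)  cross = 6·0.5 − 20·10 = -197.0000; (r_i+r_j)·cross = 26·-197.0000 = -5122.0000
edge 2: (20,0.5)→(16,38)  cross = 20·38 − 16·0.5 = 752.0000; (r_i+r_j)·cross = 36·752.0000 = 27072.0000
edge 3: (16,38)→(13.5,37)  cross = 16·37 − 13.5·38 = 79.0000; (r_i+r_j)·cross = 29.5·79.0000 = 2330.5000
edge 4: (13.5,37)→(11,35.5)  cross = 13.5·35.5 − 11·37 = 72.2500; (r_i+r_j)·cross = 24.5·72.2500 = 1770.1250
edge 5: (11,35.5)→(5.5,26.5)  cross = 11·26.5 − 5.5·35.5 = 96.2500; (r_i+r_j)·cross = 16.5·96.2500 = 1588.1250
Σcross = 698.5000 → A = |Σcross|/2 = 349.2500 mm²
Σ(r_i+r_j)·cross = 26442.7500 → first moment M = |Σ|/6 = 4407.1250
R_c = M/A = 4407.1250/349.2500 = 12.6188 mm
θ = 107° = 1.867502 rad
V = θ·R_c·A = 1.867502·12.6188·349.2500 = 8230.316 mm³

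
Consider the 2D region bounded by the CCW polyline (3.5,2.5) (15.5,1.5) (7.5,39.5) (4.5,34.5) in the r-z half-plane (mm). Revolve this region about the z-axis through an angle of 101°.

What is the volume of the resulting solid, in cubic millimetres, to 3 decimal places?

Profile (r,z), 4 vertices: (3.5,2.5) (15.5,1.5) (7.5,39.5) (4.5,34.5)
edge 0: (3.5,2.5)→(15.5,1.5)  cross = 3.5·1.5 − 15.5·2.5 = -33.5000; (r_i+r_j)·cross = 19·-33.5000 = -636.5000
edge 1: (15.5,1.5)→(7.5,39.5)  cross = 15.5·39.5 − 7.5·1.5 = 601.0000; (r_i+r_j)·cross = 23·601.0000 = 13823.0000
edge 2: (7.5,39.5)→(4.5,34.5)  cross = 7.5·34.5 − 4.5·39.5 = 81.0000; (r_i+r_j)·cross = 12·81.0000 = 972.0000
edge 3: (4.5,34.5)→(3.5,2.5)  cross = 4.5·2.5 − 3.5·34.5 = -109.5000; (r_i+r_j)·cross = 8·-109.5000 = -876.0000
Σcross = 539.0000 → A = |Σcross|/2 = 269.5000 mm²
Σ(r_i+r_j)·cross = 13282.5000 → first moment M = |Σ|/6 = 2213.7500
R_c = M/A = 2213.7500/269.5000 = 8.2143 mm
θ = 101° = 1.762783 rad
V = θ·R_c·A = 1.762783·8.2143·269.5000 = 3902.360 mm³

Volume = 3902.360 mm³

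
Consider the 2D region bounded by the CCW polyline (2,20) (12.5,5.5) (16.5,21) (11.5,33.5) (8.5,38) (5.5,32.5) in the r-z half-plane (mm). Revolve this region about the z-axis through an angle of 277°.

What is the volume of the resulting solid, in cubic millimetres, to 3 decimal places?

Profile (r,z), 6 vertices: (2,20) (12.5,5.5) (16.5,21) (11.5,33.5) (8.5,38) (5.5,32.5)
edge 0: (2,20)→(12.5,5.5)  cross = 2·5.5 − 12.5·20 = -239.0000; (r_i+r_j)·cross = 14.5·-239.0000 = -3465.5000
edge 1: (12.5,5.5)→(16.5,21)  cross = 12.5·21 − 16.5·5.5 = 171.7500; (r_i+r_j)·cross = 29·171.7500 = 4980.7500
edge 2: (16.5,21)→(11.5,33.5)  cross = 16.5·33.5 − 11.5·21 = 311.2500; (r_i+r_j)·cross = 28·311.2500 = 8715.0000
edge 3: (11.5,33.5)→(8.5,38)  cross = 11.5·38 − 8.5·33.5 = 152.2500; (r_i+r_j)·cross = 20·152.2500 = 3045.0000
edge 4: (8.5,38)→(5.5,32.5)  cross = 8.5·32.5 − 5.5·38 = 67.2500; (r_i+r_j)·cross = 14·67.2500 = 941.5000
edge 5: (5.5,32.5)→(2,20)  cross = 5.5·20 − 2·32.5 = 45.0000; (r_i+r_j)·cross = 7.5·45.0000 = 337.5000
Σcross = 508.5000 → A = |Σcross|/2 = 254.2500 mm²
Σ(r_i+r_j)·cross = 14554.2500 → first moment M = |Σ|/6 = 2425.7083
R_c = M/A = 2425.7083/254.2500 = 9.5406 mm
θ = 277° = 4.834562 rad
V = θ·R_c·A = 4.834562·9.5406·254.2500 = 11727.237 mm³

Volume = 11727.237 mm³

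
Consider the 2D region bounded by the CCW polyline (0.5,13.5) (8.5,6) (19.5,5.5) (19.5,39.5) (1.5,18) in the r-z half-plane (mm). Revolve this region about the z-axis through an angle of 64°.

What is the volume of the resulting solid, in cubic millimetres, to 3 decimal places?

Volume = 5405.122 mm³

Profile (r,z), 5 vertices: (0.5,13.5) (8.5,6) (19.5,5.5) (19.5,39.5) (1.5,18)
edge 0: (0.5,13.5)→(8.5,6)  cross = 0.5·6 − 8.5·13.5 = -111.7500; (r_i+r_j)·cross = 9·-111.7500 = -1005.7500
edge 1: (8.5,6)→(19.5,5.5)  cross = 8.5·5.5 − 19.5·6 = -70.2500; (r_i+r_j)·cross = 28·-70.2500 = -1967.0000
edge 2: (19.5,5.5)→(19.5,39.5)  cross = 19.5·39.5 − 19.5·5.5 = 663.0000; (r_i+r_j)·cross = 39·663.0000 = 25857.0000
edge 3: (19.5,39.5)→(1.5,18)  cross = 19.5·18 − 1.5·39.5 = 291.7500; (r_i+r_j)·cross = 21·291.7500 = 6126.7500
edge 4: (1.5,18)→(0.5,13.5)  cross = 1.5·13.5 − 0.5·18 = 11.2500; (r_i+r_j)·cross = 2·11.2500 = 22.5000
Σcross = 784.0000 → A = |Σcross|/2 = 392.0000 mm²
Σ(r_i+r_j)·cross = 29033.5000 → first moment M = |Σ|/6 = 4838.9167
R_c = M/A = 4838.9167/392.0000 = 12.3442 mm
θ = 64° = 1.117011 rad
V = θ·R_c·A = 1.117011·12.3442·392.0000 = 5405.122 mm³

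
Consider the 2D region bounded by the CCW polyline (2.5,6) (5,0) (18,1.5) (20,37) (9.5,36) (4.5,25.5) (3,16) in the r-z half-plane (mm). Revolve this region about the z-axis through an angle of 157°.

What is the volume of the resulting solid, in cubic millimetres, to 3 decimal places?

Profile (r,z), 7 vertices: (2.5,6) (5,0) (18,1.5) (20,37) (9.5,36) (4.5,25.5) (3,16)
edge 0: (2.5,6)→(5,0)  cross = 2.5·0 − 5·6 = -30.0000; (r_i+r_j)·cross = 7.5·-30.0000 = -225.0000
edge 1: (5,0)→(18,1.5)  cross = 5·1.5 − 18·0 = 7.5000; (r_i+r_j)·cross = 23·7.5000 = 172.5000
edge 2: (18,1.5)→(20,37)  cross = 18·37 − 20·1.5 = 636.0000; (r_i+r_j)·cross = 38·636.0000 = 24168.0000
edge 3: (20,37)→(9.5,36)  cross = 20·36 − 9.5·37 = 368.5000; (r_i+r_j)·cross = 29.5·368.5000 = 10870.7500
edge 4: (9.5,36)→(4.5,25.5)  cross = 9.5·25.5 − 4.5·36 = 80.2500; (r_i+r_j)·cross = 14·80.2500 = 1123.5000
edge 5: (4.5,25.5)→(3,16)  cross = 4.5·16 − 3·25.5 = -4.5000; (r_i+r_j)·cross = 7.5·-4.5000 = -33.7500
edge 6: (3,16)→(2.5,6)  cross = 3·6 − 2.5·16 = -22.0000; (r_i+r_j)·cross = 5.5·-22.0000 = -121.0000
Σcross = 1035.7500 → A = |Σcross|/2 = 517.8750 mm²
Σ(r_i+r_j)·cross = 35955.0000 → first moment M = |Σ|/6 = 5992.5000
R_c = M/A = 5992.5000/517.8750 = 11.5713 mm
θ = 157° = 2.740167 rad
V = θ·R_c·A = 2.740167·11.5713·517.8750 = 16420.450 mm³

Volume = 16420.450 mm³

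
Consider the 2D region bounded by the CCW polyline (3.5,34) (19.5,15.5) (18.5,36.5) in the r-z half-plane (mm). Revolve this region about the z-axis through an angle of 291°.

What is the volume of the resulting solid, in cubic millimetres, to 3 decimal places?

Profile (r,z), 3 vertices: (3.5,34) (19.5,15.5) (18.5,36.5)
edge 0: (3.5,34)→(19.5,15.5)  cross = 3.5·15.5 − 19.5·34 = -608.7500; (r_i+r_j)·cross = 23·-608.7500 = -14001.2500
edge 1: (19.5,15.5)→(18.5,36.5)  cross = 19.5·36.5 − 18.5·15.5 = 425.0000; (r_i+r_j)·cross = 38·425.0000 = 16150.0000
edge 2: (18.5,36.5)→(3.5,34)  cross = 18.5·34 − 3.5·36.5 = 501.2500; (r_i+r_j)·cross = 22·501.2500 = 11027.5000
Σcross = 317.5000 → A = |Σcross|/2 = 158.7500 mm²
Σ(r_i+r_j)·cross = 13176.2500 → first moment M = |Σ|/6 = 2196.0417
R_c = M/A = 2196.0417/158.7500 = 13.8333 mm
θ = 291° = 5.078908 rad
V = θ·R_c·A = 5.078908·13.8333·158.7500 = 11153.494 mm³

Volume = 11153.494 mm³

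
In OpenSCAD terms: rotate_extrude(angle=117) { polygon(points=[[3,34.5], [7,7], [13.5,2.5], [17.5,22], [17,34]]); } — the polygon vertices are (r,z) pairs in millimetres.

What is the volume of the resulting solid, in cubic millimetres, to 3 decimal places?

Profile (r,z), 5 vertices: (3,34.5) (7,7) (13.5,2.5) (17.5,22) (17,34)
edge 0: (3,34.5)→(7,7)  cross = 3·7 − 7·34.5 = -220.5000; (r_i+r_j)·cross = 10·-220.5000 = -2205.0000
edge 1: (7,7)→(13.5,2.5)  cross = 7·2.5 − 13.5·7 = -77.0000; (r_i+r_j)·cross = 20.5·-77.0000 = -1578.5000
edge 2: (13.5,2.5)→(17.5,22)  cross = 13.5·22 − 17.5·2.5 = 253.2500; (r_i+r_j)·cross = 31·253.2500 = 7850.7500
edge 3: (17.5,22)→(17,34)  cross = 17.5·34 − 17·22 = 221.0000; (r_i+r_j)·cross = 34.5·221.0000 = 7624.5000
edge 4: (17,34)→(3,34.5)  cross = 17·34.5 − 3·34 = 484.5000; (r_i+r_j)·cross = 20·484.5000 = 9690.0000
Σcross = 661.2500 → A = |Σcross|/2 = 330.6250 mm²
Σ(r_i+r_j)·cross = 21381.7500 → first moment M = |Σ|/6 = 3563.6250
R_c = M/A = 3563.6250/330.6250 = 10.7784 mm
θ = 117° = 2.042035 rad
V = θ·R_c·A = 2.042035·10.7784·330.6250 = 7277.048 mm³

Volume = 7277.048 mm³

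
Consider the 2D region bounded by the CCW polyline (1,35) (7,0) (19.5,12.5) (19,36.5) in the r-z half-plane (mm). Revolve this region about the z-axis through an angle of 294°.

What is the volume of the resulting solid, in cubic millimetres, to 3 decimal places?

Volume = 26671.797 mm³

Profile (r,z), 4 vertices: (1,35) (7,0) (19.5,12.5) (19,36.5)
edge 0: (1,35)→(7,0)  cross = 1·0 − 7·35 = -245.0000; (r_i+r_j)·cross = 8·-245.0000 = -1960.0000
edge 1: (7,0)→(19.5,12.5)  cross = 7·12.5 − 19.5·0 = 87.5000; (r_i+r_j)·cross = 26.5·87.5000 = 2318.7500
edge 2: (19.5,12.5)→(19,36.5)  cross = 19.5·36.5 − 19·12.5 = 474.2500; (r_i+r_j)·cross = 38.5·474.2500 = 18258.6250
edge 3: (19,36.5)→(1,35)  cross = 19·35 − 1·36.5 = 628.5000; (r_i+r_j)·cross = 20·628.5000 = 12570.0000
Σcross = 945.2500 → A = |Σcross|/2 = 472.6250 mm²
Σ(r_i+r_j)·cross = 31187.3750 → first moment M = |Σ|/6 = 5197.8958
R_c = M/A = 5197.8958/472.6250 = 10.9979 mm
θ = 294° = 5.131268 rad
V = θ·R_c·A = 5.131268·10.9979·472.6250 = 26671.797 mm³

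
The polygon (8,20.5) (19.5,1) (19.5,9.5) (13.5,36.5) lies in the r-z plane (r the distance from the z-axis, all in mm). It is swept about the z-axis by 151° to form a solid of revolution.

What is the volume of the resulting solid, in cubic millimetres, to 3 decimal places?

Volume = 6421.157 mm³

Profile (r,z), 4 vertices: (8,20.5) (19.5,1) (19.5,9.5) (13.5,36.5)
edge 0: (8,20.5)→(19.5,1)  cross = 8·1 − 19.5·20.5 = -391.7500; (r_i+r_j)·cross = 27.5·-391.7500 = -10773.1250
edge 1: (19.5,1)→(19.5,9.5)  cross = 19.5·9.5 − 19.5·1 = 165.7500; (r_i+r_j)·cross = 39·165.7500 = 6464.2500
edge 2: (19.5,9.5)→(13.5,36.5)  cross = 19.5·36.5 − 13.5·9.5 = 583.5000; (r_i+r_j)·cross = 33·583.5000 = 19255.5000
edge 3: (13.5,36.5)→(8,20.5)  cross = 13.5·20.5 − 8·36.5 = -15.2500; (r_i+r_j)·cross = 21.5·-15.2500 = -327.8750
Σcross = 342.2500 → A = |Σcross|/2 = 171.1250 mm²
Σ(r_i+r_j)·cross = 14618.7500 → first moment M = |Σ|/6 = 2436.4583
R_c = M/A = 2436.4583/171.1250 = 14.2379 mm
θ = 151° = 2.635447 rad
V = θ·R_c·A = 2.635447·14.2379·171.1250 = 6421.157 mm³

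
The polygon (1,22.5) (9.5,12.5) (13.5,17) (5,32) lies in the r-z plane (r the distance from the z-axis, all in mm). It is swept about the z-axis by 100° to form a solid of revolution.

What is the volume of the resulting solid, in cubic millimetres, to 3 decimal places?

Profile (r,z), 4 vertices: (1,22.5) (9.5,12.5) (13.5,17) (5,32)
edge 0: (1,22.5)→(9.5,12.5)  cross = 1·12.5 − 9.5·22.5 = -201.2500; (r_i+r_j)·cross = 10.5·-201.2500 = -2113.1250
edge 1: (9.5,12.5)→(13.5,17)  cross = 9.5·17 − 13.5·12.5 = -7.2500; (r_i+r_j)·cross = 23·-7.2500 = -166.7500
edge 2: (13.5,17)→(5,32)  cross = 13.5·32 − 5·17 = 347.0000; (r_i+r_j)·cross = 18.5·347.0000 = 6419.5000
edge 3: (5,32)→(1,22.5)  cross = 5·22.5 − 1·32 = 80.5000; (r_i+r_j)·cross = 6·80.5000 = 483.0000
Σcross = 219.0000 → A = |Σcross|/2 = 109.5000 mm²
Σ(r_i+r_j)·cross = 4622.6250 → first moment M = |Σ|/6 = 770.4375
R_c = M/A = 770.4375/109.5000 = 7.0360 mm
θ = 100° = 1.745329 rad
V = θ·R_c·A = 1.745329·7.0360·109.5000 = 1344.667 mm³

Volume = 1344.667 mm³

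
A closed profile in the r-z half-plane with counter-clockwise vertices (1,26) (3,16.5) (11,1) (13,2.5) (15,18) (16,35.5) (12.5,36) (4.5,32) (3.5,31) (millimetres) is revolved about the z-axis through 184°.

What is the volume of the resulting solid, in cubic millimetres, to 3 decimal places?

Volume = 10163.899 mm³

Profile (r,z), 9 vertices: (1,26) (3,16.5) (11,1) (13,2.5) (15,18) (16,35.5) (12.5,36) (4.5,32) (3.5,31)
edge 0: (1,26)→(3,16.5)  cross = 1·16.5 − 3·26 = -61.5000; (r_i+r_j)·cross = 4·-61.5000 = -246.0000
edge 1: (3,16.5)→(11,1)  cross = 3·1 − 11·16.5 = -178.5000; (r_i+r_j)·cross = 14·-178.5000 = -2499.0000
edge 2: (11,1)→(13,2.5)  cross = 11·2.5 − 13·1 = 14.5000; (r_i+r_j)·cross = 24·14.5000 = 348.0000
edge 3: (13,2.5)→(15,18)  cross = 13·18 − 15·2.5 = 196.5000; (r_i+r_j)·cross = 28·196.5000 = 5502.0000
edge 4: (15,18)→(16,35.5)  cross = 15·35.5 − 16·18 = 244.5000; (r_i+r_j)·cross = 31·244.5000 = 7579.5000
edge 5: (16,35.5)→(12.5,36)  cross = 16·36 − 12.5·35.5 = 132.2500; (r_i+r_j)·cross = 28.5·132.2500 = 3769.1250
edge 6: (12.5,36)→(4.5,32)  cross = 12.5·32 − 4.5·36 = 238.0000; (r_i+r_j)·cross = 17·238.0000 = 4046.0000
edge 7: (4.5,32)→(3.5,31)  cross = 4.5·31 − 3.5·32 = 27.5000; (r_i+r_j)·cross = 8·27.5000 = 220.0000
edge 8: (3.5,31)→(1,26)  cross = 3.5·26 − 1·31 = 60.0000; (r_i+r_j)·cross = 4.5·60.0000 = 270.0000
Σcross = 673.2500 → A = |Σcross|/2 = 336.6250 mm²
Σ(r_i+r_j)·cross = 18989.6250 → first moment M = |Σ|/6 = 3164.9375
R_c = M/A = 3164.9375/336.6250 = 9.4020 mm
θ = 184° = 3.211406 rad
V = θ·R_c·A = 3.211406·9.4020·336.6250 = 10163.899 mm³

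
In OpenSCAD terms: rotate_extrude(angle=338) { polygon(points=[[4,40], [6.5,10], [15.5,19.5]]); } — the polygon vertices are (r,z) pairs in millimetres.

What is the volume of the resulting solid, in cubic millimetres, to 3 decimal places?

Profile (r,z), 3 vertices: (4,40) (6.5,10) (15.5,19.5)
edge 0: (4,40)→(6.5,10)  cross = 4·10 − 6.5·40 = -220.0000; (r_i+r_j)·cross = 10.5·-220.0000 = -2310.0000
edge 1: (6.5,10)→(15.5,19.5)  cross = 6.5·19.5 − 15.5·10 = -28.2500; (r_i+r_j)·cross = 22·-28.2500 = -621.5000
edge 2: (15.5,19.5)→(4,40)  cross = 15.5·40 − 4·19.5 = 542.0000; (r_i+r_j)·cross = 19.5·542.0000 = 10569.0000
Σcross = 293.7500 → A = |Σcross|/2 = 146.8750 mm²
Σ(r_i+r_j)·cross = 7637.5000 → first moment M = |Σ|/6 = 1272.9167
R_c = M/A = 1272.9167/146.8750 = 8.6667 mm
θ = 338° = 5.899213 rad
V = θ·R_c·A = 5.899213·8.6667·146.8750 = 7509.206 mm³

Volume = 7509.206 mm³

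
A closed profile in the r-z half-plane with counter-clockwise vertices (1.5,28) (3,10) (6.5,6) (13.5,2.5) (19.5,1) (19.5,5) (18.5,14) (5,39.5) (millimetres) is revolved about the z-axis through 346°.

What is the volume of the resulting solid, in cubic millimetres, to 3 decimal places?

Profile (r,z), 8 vertices: (1.5,28) (3,10) (6.5,6) (13.5,2.5) (19.5,1) (19.5,5) (18.5,14) (5,39.5)
edge 0: (1.5,28)→(3,10)  cross = 1.5·10 − 3·28 = -69.0000; (r_i+r_j)·cross = 4.5·-69.0000 = -310.5000
edge 1: (3,10)→(6.5,6)  cross = 3·6 − 6.5·10 = -47.0000; (r_i+r_j)·cross = 9.5·-47.0000 = -446.5000
edge 2: (6.5,6)→(13.5,2.5)  cross = 6.5·2.5 − 13.5·6 = -64.7500; (r_i+r_j)·cross = 20·-64.7500 = -1295.0000
edge 3: (13.5,2.5)→(19.5,1)  cross = 13.5·1 − 19.5·2.5 = -35.2500; (r_i+r_j)·cross = 33·-35.2500 = -1163.2500
edge 4: (19.5,1)→(19.5,5)  cross = 19.5·5 − 19.5·1 = 78.0000; (r_i+r_j)·cross = 39·78.0000 = 3042.0000
edge 5: (19.5,5)→(18.5,14)  cross = 19.5·14 − 18.5·5 = 180.5000; (r_i+r_j)·cross = 38·180.5000 = 6859.0000
edge 6: (18.5,14)→(5,39.5)  cross = 18.5·39.5 − 5·14 = 660.7500; (r_i+r_j)·cross = 23.5·660.7500 = 15527.6250
edge 7: (5,39.5)→(1.5,28)  cross = 5·28 − 1.5·39.5 = 80.7500; (r_i+r_j)·cross = 6.5·80.7500 = 524.8750
Σcross = 784.0000 → A = |Σcross|/2 = 392.0000 mm²
Σ(r_i+r_j)·cross = 22738.2500 → first moment M = |Σ|/6 = 3789.7083
R_c = M/A = 3789.7083/392.0000 = 9.6676 mm
θ = 346° = 6.038839 rad
V = θ·R_c·A = 6.038839·9.6676·392.0000 = 22885.439 mm³

Volume = 22885.439 mm³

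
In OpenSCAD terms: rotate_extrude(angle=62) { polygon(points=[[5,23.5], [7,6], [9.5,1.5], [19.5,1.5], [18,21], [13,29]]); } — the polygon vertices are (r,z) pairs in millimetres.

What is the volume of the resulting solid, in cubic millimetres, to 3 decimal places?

Profile (r,z), 6 vertices: (5,23.5) (7,6) (9.5,1.5) (19.5,1.5) (18,21) (13,29)
edge 0: (5,23.5)→(7,6)  cross = 5·6 − 7·23.5 = -134.5000; (r_i+r_j)·cross = 12·-134.5000 = -1614.0000
edge 1: (7,6)→(9.5,1.5)  cross = 7·1.5 − 9.5·6 = -46.5000; (r_i+r_j)·cross = 16.5·-46.5000 = -767.2500
edge 2: (9.5,1.5)→(19.5,1.5)  cross = 9.5·1.5 − 19.5·1.5 = -15.0000; (r_i+r_j)·cross = 29·-15.0000 = -435.0000
edge 3: (19.5,1.5)→(18,21)  cross = 19.5·21 − 18·1.5 = 382.5000; (r_i+r_j)·cross = 37.5·382.5000 = 14343.7500
edge 4: (18,21)→(13,29)  cross = 18·29 − 13·21 = 249.0000; (r_i+r_j)·cross = 31·249.0000 = 7719.0000
edge 5: (13,29)→(5,23.5)  cross = 13·23.5 − 5·29 = 160.5000; (r_i+r_j)·cross = 18·160.5000 = 2889.0000
Σcross = 596.0000 → A = |Σcross|/2 = 298.0000 mm²
Σ(r_i+r_j)·cross = 22135.5000 → first moment M = |Σ|/6 = 3689.2500
R_c = M/A = 3689.2500/298.0000 = 12.3800 mm
θ = 62° = 1.082104 rad
V = θ·R_c·A = 1.082104·12.3800·298.0000 = 3992.153 mm³

Volume = 3992.153 mm³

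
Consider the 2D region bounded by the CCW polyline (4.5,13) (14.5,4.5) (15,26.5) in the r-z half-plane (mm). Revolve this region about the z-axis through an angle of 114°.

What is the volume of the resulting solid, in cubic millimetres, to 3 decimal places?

Volume = 2528.380 mm³

Profile (r,z), 3 vertices: (4.5,13) (14.5,4.5) (15,26.5)
edge 0: (4.5,13)→(14.5,4.5)  cross = 4.5·4.5 − 14.5·13 = -168.2500; (r_i+r_j)·cross = 19·-168.2500 = -3196.7500
edge 1: (14.5,4.5)→(15,26.5)  cross = 14.5·26.5 − 15·4.5 = 316.7500; (r_i+r_j)·cross = 29.5·316.7500 = 9344.1250
edge 2: (15,26.5)→(4.5,13)  cross = 15·13 − 4.5·26.5 = 75.7500; (r_i+r_j)·cross = 19.5·75.7500 = 1477.1250
Σcross = 224.2500 → A = |Σcross|/2 = 112.1250 mm²
Σ(r_i+r_j)·cross = 7624.5000 → first moment M = |Σ|/6 = 1270.7500
R_c = M/A = 1270.7500/112.1250 = 11.3333 mm
θ = 114° = 1.989675 rad
V = θ·R_c·A = 1.989675·11.3333·112.1250 = 2528.380 mm³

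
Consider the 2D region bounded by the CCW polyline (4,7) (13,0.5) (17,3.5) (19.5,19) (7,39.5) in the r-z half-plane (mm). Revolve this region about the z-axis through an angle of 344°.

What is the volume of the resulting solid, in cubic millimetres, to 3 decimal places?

Volume = 24599.613 mm³

Profile (r,z), 5 vertices: (4,7) (13,0.5) (17,3.5) (19.5,19) (7,39.5)
edge 0: (4,7)→(13,0.5)  cross = 4·0.5 − 13·7 = -89.0000; (r_i+r_j)·cross = 17·-89.0000 = -1513.0000
edge 1: (13,0.5)→(17,3.5)  cross = 13·3.5 − 17·0.5 = 37.0000; (r_i+r_j)·cross = 30·37.0000 = 1110.0000
edge 2: (17,3.5)→(19.5,19)  cross = 17·19 − 19.5·3.5 = 254.7500; (r_i+r_j)·cross = 36.5·254.7500 = 9298.3750
edge 3: (19.5,19)→(7,39.5)  cross = 19.5·39.5 − 7·19 = 637.2500; (r_i+r_j)·cross = 26.5·637.2500 = 16887.1250
edge 4: (7,39.5)→(4,7)  cross = 7·7 − 4·39.5 = -109.0000; (r_i+r_j)·cross = 11·-109.0000 = -1199.0000
Σcross = 731.0000 → A = |Σcross|/2 = 365.5000 mm²
Σ(r_i+r_j)·cross = 24583.5000 → first moment M = |Σ|/6 = 4097.2500
R_c = M/A = 4097.2500/365.5000 = 11.2100 mm
θ = 344° = 6.003933 rad
V = θ·R_c·A = 6.003933·11.2100·365.5000 = 24599.613 mm³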